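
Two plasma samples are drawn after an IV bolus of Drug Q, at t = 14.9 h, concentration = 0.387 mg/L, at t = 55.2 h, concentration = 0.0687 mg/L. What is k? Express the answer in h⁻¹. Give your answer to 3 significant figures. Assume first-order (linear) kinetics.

0.0429 h⁻¹

k = ln(C₁/C₂) / (t₂ − t₁) = ln(0.387/0.0687) / (55.2 − 14.9)
  = 1.729 / 40.30 = 0.04290 h⁻¹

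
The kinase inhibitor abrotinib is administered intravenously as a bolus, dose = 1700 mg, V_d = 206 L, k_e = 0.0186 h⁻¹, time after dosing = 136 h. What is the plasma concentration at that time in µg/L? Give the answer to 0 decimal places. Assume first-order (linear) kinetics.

C₀ = Dose / Vd = 1700 / 206 = 8.252 mg/L
C = C₀ · e^(−k·t) = 8.252 × e^(−0.01860 × 136)
  = 8.252 × 0.07969 = 0.6576 mg/L
Convert: 0.6576 mg/L × 1000 = 657.6 µg/L

658 µg/L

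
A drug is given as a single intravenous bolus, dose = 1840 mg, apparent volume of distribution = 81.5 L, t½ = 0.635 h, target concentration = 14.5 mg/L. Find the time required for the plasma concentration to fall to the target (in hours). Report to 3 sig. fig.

C₀ = Dose / Vd = 1840 / 81.5 = 22.58 mg/L
k = ln2 / t½ = 0.693147 / 0.635 = 1.092 h⁻¹
t = ln(C₀ / C) / k = ln(22.58 / 14.5) / 1.092
  = ln(1.557) / 1.092 = 0.4428 / 1.092 = 0.4055 h

0.406 h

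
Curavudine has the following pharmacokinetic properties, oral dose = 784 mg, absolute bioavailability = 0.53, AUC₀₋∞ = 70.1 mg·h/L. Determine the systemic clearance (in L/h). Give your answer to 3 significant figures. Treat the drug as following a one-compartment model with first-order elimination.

5.93 L/h

CL = F·Dose / AUC = 0.53 × 784 / 70.1 = 5.928 L/h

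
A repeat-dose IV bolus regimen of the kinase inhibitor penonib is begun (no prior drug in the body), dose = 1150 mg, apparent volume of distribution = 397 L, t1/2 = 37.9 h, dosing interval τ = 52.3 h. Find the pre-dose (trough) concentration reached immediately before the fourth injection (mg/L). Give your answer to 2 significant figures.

C₀ per dose = Dose / Vd = 1150 / 397 = 2.897 mg/L
k = ln2 / t½ = 0.693147 / 37.9 = 0.01829 h⁻¹
Fraction remaining after one interval: r = e^(−kτ) = e^(−0.01829 × 52.3) = 0.3842
Before dose 4, 3 doses have been given (aged 1τ, 2τ, 3τ).
C_trough = C₀ × (r + r² + … + r^3) = C₀ × r(1−r^3)/(1−r)
        = 2.897 × 0.3842 × (1 − 0.05671) / (1 − 0.3842) = 1.705 mg/L

1.7 mg/L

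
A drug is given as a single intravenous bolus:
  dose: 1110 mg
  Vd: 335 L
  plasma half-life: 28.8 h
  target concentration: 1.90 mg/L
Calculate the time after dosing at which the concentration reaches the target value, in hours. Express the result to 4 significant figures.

C₀ = Dose / Vd = 1110 / 335 = 3.313 mg/L
k = ln2 / t½ = 0.693147 / 28.8 = 0.02407 h⁻¹
t = ln(C₀ / C) / k = ln(3.313 / 1.90) / 0.02407
  = ln(1.744) / 0.02407 = 0.5562 / 0.02407 = 23.11 h

23.11 h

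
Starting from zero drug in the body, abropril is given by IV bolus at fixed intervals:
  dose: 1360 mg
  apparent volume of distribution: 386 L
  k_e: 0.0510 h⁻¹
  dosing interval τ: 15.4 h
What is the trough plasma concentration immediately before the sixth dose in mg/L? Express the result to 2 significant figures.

2.9 mg/L

C₀ per dose = Dose / Vd = 1360 / 386 = 3.523 mg/L
Fraction remaining after one interval: r = e^(−kτ) = e^(−0.05100 × 15.4) = 0.4559
Before dose 6, 5 doses have been given (aged 1τ, 2τ, 3τ, 4τ, 5τ).
C_trough = C₀ × (r + r² + … + r^5) = C₀ × r(1−r^5)/(1−r)
        = 3.523 × 0.4559 × (1 − 0.01969) / (1 − 0.4559) = 2.894 mg/L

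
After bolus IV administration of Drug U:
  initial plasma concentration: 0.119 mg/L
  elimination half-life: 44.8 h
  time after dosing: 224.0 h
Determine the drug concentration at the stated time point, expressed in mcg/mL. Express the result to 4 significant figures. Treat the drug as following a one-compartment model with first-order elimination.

0.003719 mcg/mL

k = ln2 / t½ = 0.693147 / 44.8 = 0.01547 h⁻¹
t / t½ = 224.0 / 44.8 = 5 half-lives
C = C₀ × (1/2)^5 = 0.1190 × 0.03125 = 0.003719 mg/L
(0.003719 mg/L = 0.003719 mcg/mL)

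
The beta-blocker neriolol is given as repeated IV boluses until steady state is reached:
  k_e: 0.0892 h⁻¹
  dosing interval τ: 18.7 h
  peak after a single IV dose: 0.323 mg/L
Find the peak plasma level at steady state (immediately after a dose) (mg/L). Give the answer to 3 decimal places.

0.398 mg/L

e^(−kτ) = e^(−0.08920 × 18.7) = 0.1886
Accumulation ratio R = 1 / (1 − e^(−kτ)) = 1 / (1 − 0.1886) = 1.232
Steady-state peak = C₀ × R = 0.323 × 1.232 = 0.3979 mg/L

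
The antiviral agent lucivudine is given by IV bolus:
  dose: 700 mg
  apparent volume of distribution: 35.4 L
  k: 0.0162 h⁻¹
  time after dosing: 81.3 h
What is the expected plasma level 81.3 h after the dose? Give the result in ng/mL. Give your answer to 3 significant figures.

5300 ng/mL

C₀ = Dose / Vd = 700.0 / 35.4 = 19.77 mg/L
C = C₀ · e^(−k·t) = 19.77 × e^(−0.01620 × 81.3)
  = 19.77 × 0.2679 = 5.296 mg/L
Convert: 5.296 mg/L × 1000 = 5296 ng/mL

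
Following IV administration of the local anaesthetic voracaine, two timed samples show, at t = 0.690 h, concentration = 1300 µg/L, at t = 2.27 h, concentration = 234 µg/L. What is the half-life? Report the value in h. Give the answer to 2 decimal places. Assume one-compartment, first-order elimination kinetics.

0.64 h

k = ln(C₁/C₂) / (t₂ − t₁) = ln(1300/234) / (2.27 − 0.690)
  = 1.715 / 1.580 = 1.085 h⁻¹
t½ = ln2 / k = 0.693147 / 1.085 = 0.6388 h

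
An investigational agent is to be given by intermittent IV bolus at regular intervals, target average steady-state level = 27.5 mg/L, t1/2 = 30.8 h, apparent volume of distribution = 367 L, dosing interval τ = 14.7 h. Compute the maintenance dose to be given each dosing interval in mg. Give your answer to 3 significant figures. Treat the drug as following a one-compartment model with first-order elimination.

3340 mg

k = ln2 / t½ = 0.693147 / 30.8 = 0.02250 h⁻¹
CL = k × Vd = 0.02250 × 367 = 8.258 L/h
At steady state, Dose/τ = Css × CL.
Dose = Css × CL × τ = 27.5 × 8.258 × 14.7 = 3338 mg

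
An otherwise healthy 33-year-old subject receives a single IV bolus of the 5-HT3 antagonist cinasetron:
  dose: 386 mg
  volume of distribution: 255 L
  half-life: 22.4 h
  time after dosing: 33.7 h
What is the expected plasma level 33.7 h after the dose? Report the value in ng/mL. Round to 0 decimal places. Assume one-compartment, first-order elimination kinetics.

534 ng/mL

C₀ = Dose / Vd = 386.0 / 255 = 1.514 mg/L
k = ln2 / t½ = 0.693147 / 22.4 = 0.03094 h⁻¹
C = C₀ · e^(−k·t) = 1.514 × e^(−0.03094 × 33.7)
  = 1.514 × 0.3525 = 0.5337 mg/L
Convert: 0.5337 mg/L × 1000 = 533.7 ng/mL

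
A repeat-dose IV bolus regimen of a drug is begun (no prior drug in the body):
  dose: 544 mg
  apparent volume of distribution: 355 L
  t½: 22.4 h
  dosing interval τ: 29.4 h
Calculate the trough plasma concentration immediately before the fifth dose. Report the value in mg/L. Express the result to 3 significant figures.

1.01 mg/L

C₀ per dose = Dose / Vd = 544 / 355 = 1.532 mg/L
k = ln2 / t½ = 0.693147 / 22.4 = 0.03094 h⁻¹
Fraction remaining after one interval: r = e^(−kτ) = e^(−0.03094 × 29.4) = 0.4027
Before dose 5, 4 doses have been given (aged 1τ, 2τ, 3τ, 4τ).
C_trough = C₀ × (r + r² + … + r^4) = C₀ × r(1−r^4)/(1−r)
        = 1.532 × 0.4027 × (1 − 0.02630) / (1 − 0.4027) = 1.006 mg/L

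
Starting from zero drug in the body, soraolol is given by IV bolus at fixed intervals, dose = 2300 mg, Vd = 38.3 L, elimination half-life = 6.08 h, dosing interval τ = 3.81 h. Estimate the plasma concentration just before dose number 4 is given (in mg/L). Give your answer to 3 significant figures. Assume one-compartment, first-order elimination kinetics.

80.4 mg/L

C₀ per dose = Dose / Vd = 2300 / 38.3 = 60.05 mg/L
k = ln2 / t½ = 0.693147 / 6.08 = 0.1140 h⁻¹
Fraction remaining after one interval: r = e^(−kτ) = e^(−0.1140 × 3.81) = 0.6477
Before dose 4, 3 doses have been given (aged 1τ, 2τ, 3τ).
C_trough = C₀ × (r + r² + … + r^3) = C₀ × r(1−r^3)/(1−r)
        = 60.05 × 0.6477 × (1 − 0.2717) / (1 − 0.6477) = 80.41 mg/L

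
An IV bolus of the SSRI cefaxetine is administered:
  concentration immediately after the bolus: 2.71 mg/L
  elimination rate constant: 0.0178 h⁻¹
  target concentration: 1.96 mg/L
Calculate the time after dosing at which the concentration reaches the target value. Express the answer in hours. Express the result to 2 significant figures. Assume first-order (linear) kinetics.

t = ln(C₀ / C) / k = ln(2.710 / 1.96) / 0.01780
  = ln(1.383) / 0.01780 = 0.3243 / 0.01780 = 18.22 h

18 h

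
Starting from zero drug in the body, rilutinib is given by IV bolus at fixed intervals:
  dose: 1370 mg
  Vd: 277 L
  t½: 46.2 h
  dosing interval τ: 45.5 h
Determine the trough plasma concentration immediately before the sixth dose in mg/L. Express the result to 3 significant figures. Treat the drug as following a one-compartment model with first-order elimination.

4.89 mg/L

C₀ per dose = Dose / Vd = 1370 / 277 = 4.946 mg/L
k = ln2 / t½ = 0.693147 / 46.2 = 0.01500 h⁻¹
Fraction remaining after one interval: r = e^(−kτ) = e^(−0.01500 × 45.5) = 0.5054
Before dose 6, 5 doses have been given (aged 1τ, 2τ, 3τ, 4τ, 5τ).
C_trough = C₀ × (r + r² + … + r^5) = C₀ × r(1−r^5)/(1−r)
        = 4.946 × 0.5054 × (1 − 0.03297) / (1 − 0.5054) = 4.887 mg/L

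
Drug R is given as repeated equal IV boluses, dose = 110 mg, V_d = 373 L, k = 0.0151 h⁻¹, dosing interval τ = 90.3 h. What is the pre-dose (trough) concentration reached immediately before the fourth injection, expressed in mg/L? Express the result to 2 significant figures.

C₀ per dose = Dose / Vd = 110 / 373 = 0.2949 mg/L
Fraction remaining after one interval: r = e^(−kτ) = e^(−0.01510 × 90.3) = 0.2558
Before dose 4, 3 doses have been given (aged 1τ, 2τ, 3τ).
C_trough = C₀ × (r + r² + … + r^3) = C₀ × r(1−r^3)/(1−r)
        = 0.2949 × 0.2558 × (1 − 0.01674) / (1 − 0.2558) = 0.09967 mg/L

0.10 mg/L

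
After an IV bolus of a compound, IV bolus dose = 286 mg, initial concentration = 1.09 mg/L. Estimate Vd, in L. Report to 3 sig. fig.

262 L

Vd = Dose / C₀ = 286.0 / 1.09 = 262.4 L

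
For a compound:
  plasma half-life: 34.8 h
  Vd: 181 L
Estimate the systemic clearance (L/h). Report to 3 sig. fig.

k = ln2 / t½ = 0.693147 / 34.8 = 0.01992 h⁻¹
CL = k × Vd = 0.01992 × 181 = 3.606 L/h

3.61 L/h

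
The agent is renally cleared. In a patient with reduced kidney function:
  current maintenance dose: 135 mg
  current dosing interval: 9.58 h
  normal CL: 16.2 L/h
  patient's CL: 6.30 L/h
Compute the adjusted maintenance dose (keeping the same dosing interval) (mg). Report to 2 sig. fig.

To keep the same average steady-state level, dosing rate must scale with clearance.
CL ratio = 6.30 / 16.2 = 0.3889
New dose (same interval) = 135 × 0.3889 = 52.50 mg

53 mg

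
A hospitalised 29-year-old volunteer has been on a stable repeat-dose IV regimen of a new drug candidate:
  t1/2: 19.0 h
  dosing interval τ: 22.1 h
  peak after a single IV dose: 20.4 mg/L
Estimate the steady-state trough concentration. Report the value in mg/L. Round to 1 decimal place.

16.5 mg/L

k = ln2 / t½ = 0.693147 / 19.0 = 0.03648 h⁻¹
e^(−kτ) = e^(−0.03648 × 22.1) = 0.4465
Accumulation ratio R = 1 / (1 − e^(−kτ)) = 1 / (1 − 0.4465) = 1.807
Steady-state trough = C₀ × R × e^(−kτ) = 20.4 × 1.807 × 0.4465 = 16.46 mg/L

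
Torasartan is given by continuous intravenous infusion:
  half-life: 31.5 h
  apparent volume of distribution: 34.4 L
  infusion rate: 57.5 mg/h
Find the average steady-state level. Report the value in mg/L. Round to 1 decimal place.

76.0 mg/L

k = ln2 / t½ = 0.693147 / 31.5 = 0.02200 h⁻¹
CL = k × Vd = 0.02200 × 34.4 = 0.7568 L/h
At steady state Css = R₀ / CL = 57.5 / 0.7568 = 75.98 mg/L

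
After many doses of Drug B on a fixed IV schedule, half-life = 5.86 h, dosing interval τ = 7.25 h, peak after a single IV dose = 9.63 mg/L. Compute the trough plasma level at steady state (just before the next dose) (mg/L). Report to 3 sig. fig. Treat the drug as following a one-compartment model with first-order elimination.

7.09 mg/L

k = ln2 / t½ = 0.693147 / 5.86 = 0.1183 h⁻¹
e^(−kτ) = e^(−0.1183 × 7.25) = 0.4241
Accumulation ratio R = 1 / (1 − e^(−kτ)) = 1 / (1 − 0.4241) = 1.736
Steady-state trough = C₀ × R × e^(−kτ) = 9.63 × 1.736 × 0.4241 = 7.090 mg/L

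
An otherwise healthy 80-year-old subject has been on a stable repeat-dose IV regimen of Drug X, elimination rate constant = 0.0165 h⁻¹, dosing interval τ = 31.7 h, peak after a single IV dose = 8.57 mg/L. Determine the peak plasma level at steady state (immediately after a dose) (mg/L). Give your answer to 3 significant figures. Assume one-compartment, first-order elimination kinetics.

e^(−kτ) = e^(−0.01650 × 31.7) = 0.5927
Accumulation ratio R = 1 / (1 − e^(−kτ)) = 1 / (1 − 0.5927) = 2.455
Steady-state peak = C₀ × R = 8.57 × 2.455 = 21.04 mg/L

21.0 mg/L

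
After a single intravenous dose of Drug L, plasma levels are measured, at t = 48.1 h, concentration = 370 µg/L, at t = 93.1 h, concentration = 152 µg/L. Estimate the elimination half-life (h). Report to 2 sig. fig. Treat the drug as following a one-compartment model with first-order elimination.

35 h

k = ln(C₁/C₂) / (t₂ − t₁) = ln(370/152) / (93.1 − 48.1)
  = 0.8896 / 45.00 = 0.01977 h⁻¹
t½ = ln2 / k = 0.693147 / 0.01977 = 35.06 h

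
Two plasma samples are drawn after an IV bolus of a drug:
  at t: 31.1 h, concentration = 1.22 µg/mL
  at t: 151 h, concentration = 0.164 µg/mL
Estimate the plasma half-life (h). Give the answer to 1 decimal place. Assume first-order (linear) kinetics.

41.4 h

k = ln(C₁/C₂) / (t₂ − t₁) = ln(1.22/0.164) / (151 − 31.1)
  = 2.007 / 119.9 = 0.01674 h⁻¹
t½ = ln2 / k = 0.693147 / 0.01674 = 41.41 h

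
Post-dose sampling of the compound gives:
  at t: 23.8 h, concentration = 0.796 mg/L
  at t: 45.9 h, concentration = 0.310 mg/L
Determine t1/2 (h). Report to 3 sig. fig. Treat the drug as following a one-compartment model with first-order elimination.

k = ln(C₁/C₂) / (t₂ − t₁) = ln(0.796/0.310) / (45.9 − 23.8)
  = 0.9430 / 22.10 = 0.04267 h⁻¹
t½ = ln2 / k = 0.693147 / 0.04267 = 16.24 h

16.2 h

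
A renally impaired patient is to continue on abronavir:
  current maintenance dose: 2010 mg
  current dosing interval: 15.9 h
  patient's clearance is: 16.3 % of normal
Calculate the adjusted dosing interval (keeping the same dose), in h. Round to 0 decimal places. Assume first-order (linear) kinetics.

To keep the same average steady-state level, dosing rate must scale with clearance.
CL ratio = 16.3 / 100 = 0.1630
New interval (same dose) = 15.9 / 0.1630 = 97.55 h

98 h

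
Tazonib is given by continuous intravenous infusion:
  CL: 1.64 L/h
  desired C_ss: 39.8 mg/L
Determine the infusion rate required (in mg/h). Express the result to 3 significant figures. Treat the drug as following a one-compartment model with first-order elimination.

At steady state, infusion rate R₀ = Css × CL = 39.8 × 1.640 = 65.27 mg/h

65.3 mg/h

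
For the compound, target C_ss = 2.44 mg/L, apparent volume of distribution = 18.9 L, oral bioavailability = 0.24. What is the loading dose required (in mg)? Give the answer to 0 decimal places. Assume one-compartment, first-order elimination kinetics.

LD = Css × Vd / F = 2.44 × 18.9 / 0.24 = 192.2 mg

192 mg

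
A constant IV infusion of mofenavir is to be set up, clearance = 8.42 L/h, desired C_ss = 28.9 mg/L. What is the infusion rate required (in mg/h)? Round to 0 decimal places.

243 mg/h

At steady state, infusion rate R₀ = Css × CL = 28.9 × 8.420 = 243.3 mg/h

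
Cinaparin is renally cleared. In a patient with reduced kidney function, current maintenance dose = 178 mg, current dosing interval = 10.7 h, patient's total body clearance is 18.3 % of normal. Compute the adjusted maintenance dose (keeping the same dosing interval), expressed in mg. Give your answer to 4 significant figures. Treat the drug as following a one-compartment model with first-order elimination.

To keep the same average steady-state level, dosing rate must scale with clearance.
CL ratio = 18.3 / 100 = 0.1830
New dose (same interval) = 178 × 0.1830 = 32.57 mg

32.57 mg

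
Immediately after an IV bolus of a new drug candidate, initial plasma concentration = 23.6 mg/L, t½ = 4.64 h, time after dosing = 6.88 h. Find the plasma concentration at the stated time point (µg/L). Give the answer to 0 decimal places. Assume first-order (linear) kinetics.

k = ln2 / t½ = 0.693147 / 4.64 = 0.1494 h⁻¹
C = C₀ · e^(−k·t) = 23.60 × e^(−0.1494 × 6.88)
  = 23.60 × 0.3578 = 8.444 mg/L
Convert: 8.444 mg/L × 1000 = 8444 µg/L

8444 µg/L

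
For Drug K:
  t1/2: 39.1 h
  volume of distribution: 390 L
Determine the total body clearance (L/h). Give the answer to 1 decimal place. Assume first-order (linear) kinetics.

k = ln2 / t½ = 0.693147 / 39.1 = 0.01773 h⁻¹
CL = k × Vd = 0.01773 × 390 = 6.915 L/h

6.9 L/h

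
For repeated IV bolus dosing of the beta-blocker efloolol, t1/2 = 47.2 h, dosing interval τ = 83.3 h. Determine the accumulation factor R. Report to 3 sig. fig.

k = ln2 / t½ = 0.693147 / 47.2 = 0.01469 h⁻¹
e^(−kτ) = e^(−0.01469 × 83.3) = 0.2941
Accumulation ratio R = 1 / (1 − e^(−kτ)) = 1 / (1 − 0.2941) = 1.417

1.42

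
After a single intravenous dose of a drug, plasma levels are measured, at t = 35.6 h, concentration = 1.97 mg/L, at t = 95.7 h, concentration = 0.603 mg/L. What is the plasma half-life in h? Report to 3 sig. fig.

35.2 h

k = ln(C₁/C₂) / (t₂ − t₁) = ln(1.97/0.603) / (95.7 − 35.6)
  = 1.184 / 60.10 = 0.01970 h⁻¹
t½ = ln2 / k = 0.693147 / 0.01970 = 35.19 h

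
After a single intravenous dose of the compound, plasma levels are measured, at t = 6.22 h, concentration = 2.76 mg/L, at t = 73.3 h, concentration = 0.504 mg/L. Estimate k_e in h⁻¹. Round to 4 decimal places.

0.0253 h⁻¹

k = ln(C₁/C₂) / (t₂ − t₁) = ln(2.76/0.504) / (73.3 − 6.22)
  = 1.700 / 67.08 = 0.02534 h⁻¹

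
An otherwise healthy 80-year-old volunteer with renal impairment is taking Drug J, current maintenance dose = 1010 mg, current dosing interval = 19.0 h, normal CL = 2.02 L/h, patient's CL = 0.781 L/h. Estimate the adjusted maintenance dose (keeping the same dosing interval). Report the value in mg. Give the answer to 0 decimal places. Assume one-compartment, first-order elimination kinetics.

To keep the same average steady-state level, dosing rate must scale with clearance.
CL ratio = 0.781 / 2.02 = 0.3866
New dose (same interval) = 1010 × 0.3866 = 390.5 mg

391 mg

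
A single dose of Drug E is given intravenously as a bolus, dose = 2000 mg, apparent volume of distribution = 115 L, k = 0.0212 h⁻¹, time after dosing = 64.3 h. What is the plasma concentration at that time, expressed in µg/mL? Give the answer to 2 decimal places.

4.45 µg/mL

C₀ = Dose / Vd = 2000 / 115 = 17.39 mg/L
C = C₀ · e^(−k·t) = 17.39 × e^(−0.02120 × 64.3)
  = 17.39 × 0.2559 = 4.450 mg/L
(4.450 mg/L = 4.450 µg/mL)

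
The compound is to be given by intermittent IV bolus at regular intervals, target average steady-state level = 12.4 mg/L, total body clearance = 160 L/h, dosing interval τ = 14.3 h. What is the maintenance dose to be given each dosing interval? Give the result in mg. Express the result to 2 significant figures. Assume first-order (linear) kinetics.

28000 mg

At steady state, Dose/τ = Css × CL.
Dose = Css × CL × τ = 12.4 × 160.0 × 14.3 = 28370 mg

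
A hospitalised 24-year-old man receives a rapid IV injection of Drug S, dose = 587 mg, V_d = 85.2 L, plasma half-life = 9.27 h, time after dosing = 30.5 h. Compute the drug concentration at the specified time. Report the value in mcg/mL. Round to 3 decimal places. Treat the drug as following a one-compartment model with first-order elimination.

C₀ = Dose / Vd = 587.0 / 85.2 = 6.890 mg/L
k = ln2 / t½ = 0.693147 / 9.27 = 0.07477 h⁻¹
C = C₀ · e^(−k·t) = 6.890 × e^(−0.07477 × 30.5)
  = 6.890 × 0.1022 = 0.7042 mg/L
(0.7042 mg/L = 0.7042 mcg/mL)

0.704 mcg/mL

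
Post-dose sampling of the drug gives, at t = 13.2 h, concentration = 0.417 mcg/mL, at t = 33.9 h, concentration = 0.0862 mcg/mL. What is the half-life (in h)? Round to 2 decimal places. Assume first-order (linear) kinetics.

9.10 h

k = ln(C₁/C₂) / (t₂ − t₁) = ln(0.417/0.0862) / (33.9 − 13.2)
  = 1.576 / 20.70 = 0.07614 h⁻¹
t½ = ln2 / k = 0.693147 / 0.07614 = 9.104 h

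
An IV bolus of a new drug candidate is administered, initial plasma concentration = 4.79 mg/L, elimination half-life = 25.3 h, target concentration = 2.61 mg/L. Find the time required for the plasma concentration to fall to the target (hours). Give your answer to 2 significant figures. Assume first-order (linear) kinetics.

22 h

k = ln2 / t½ = 0.693147 / 25.3 = 0.02740 h⁻¹
t = ln(C₀ / C) / k = ln(4.790 / 2.61) / 0.02740
  = ln(1.835) / 0.02740 = 0.6070 / 0.02740 = 22.15 h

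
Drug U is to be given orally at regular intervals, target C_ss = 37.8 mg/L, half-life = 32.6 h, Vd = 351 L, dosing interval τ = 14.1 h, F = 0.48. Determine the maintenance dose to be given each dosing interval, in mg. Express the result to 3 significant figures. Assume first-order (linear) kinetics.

8290 mg

k = ln2 / t½ = 0.693147 / 32.6 = 0.02126 h⁻¹
CL = k × Vd = 0.02126 × 351 = 7.462 L/h
At steady state, F × (Dose/τ) = Css × CL.
Dose = Css × CL × τ / F = 37.8 × 7.462 × 14.1 / 0.48 = 8286 mg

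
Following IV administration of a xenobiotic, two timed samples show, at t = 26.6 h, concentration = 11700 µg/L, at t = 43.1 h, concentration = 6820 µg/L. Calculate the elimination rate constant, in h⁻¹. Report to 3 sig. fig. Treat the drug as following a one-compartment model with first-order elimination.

k = ln(C₁/C₂) / (t₂ − t₁) = ln(11700/6820) / (43.1 − 26.6)
  = 0.5397 / 16.50 = 0.03271 h⁻¹

0.0327 h⁻¹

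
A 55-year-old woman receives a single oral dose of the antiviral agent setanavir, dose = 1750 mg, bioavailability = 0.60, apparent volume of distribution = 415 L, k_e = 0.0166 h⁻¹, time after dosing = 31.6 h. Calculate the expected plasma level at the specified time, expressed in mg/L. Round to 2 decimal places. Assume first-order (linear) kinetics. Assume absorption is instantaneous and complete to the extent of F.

Amount reaching circulation = F × Dose = 0.60 × 1750 = 1050 mg
C₀ = F·Dose / Vd = 1050 / 415 = 2.530 mg/L
C = C₀ · e^(−k·t) = 2.530 × e^(−0.01660 × 31.6)
  = 2.530 × 0.5918 = 1.497 mg/L

1.50 mg/L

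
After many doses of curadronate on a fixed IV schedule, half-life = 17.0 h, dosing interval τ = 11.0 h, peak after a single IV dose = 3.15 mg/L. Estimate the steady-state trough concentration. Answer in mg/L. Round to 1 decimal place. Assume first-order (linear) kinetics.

k = ln2 / t½ = 0.693147 / 17.0 = 0.04077 h⁻¹
e^(−kτ) = e^(−0.04077 × 11.0) = 0.6386
Accumulation ratio R = 1 / (1 − e^(−kτ)) = 1 / (1 − 0.6386) = 2.767
Steady-state trough = C₀ × R × e^(−kτ) = 3.15 × 2.767 × 0.6386 = 5.566 mg/L

5.6 mg/L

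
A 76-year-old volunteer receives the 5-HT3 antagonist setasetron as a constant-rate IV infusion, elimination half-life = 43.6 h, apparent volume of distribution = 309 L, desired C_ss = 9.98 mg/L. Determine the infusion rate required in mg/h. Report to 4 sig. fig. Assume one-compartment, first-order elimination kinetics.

k = ln2 / t½ = 0.693147 / 43.6 = 0.01590 h⁻¹
CL = k × Vd = 0.01590 × 309 = 4.913 L/h
At steady state, infusion rate R₀ = Css × CL = 9.98 × 4.913 = 49.03 mg/h

49.03 mg/h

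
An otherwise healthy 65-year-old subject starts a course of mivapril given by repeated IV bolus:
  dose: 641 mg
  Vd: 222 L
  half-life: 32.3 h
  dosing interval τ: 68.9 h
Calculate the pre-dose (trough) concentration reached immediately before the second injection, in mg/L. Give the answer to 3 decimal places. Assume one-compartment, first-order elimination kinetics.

0.658 mg/L

C₀ per dose = Dose / Vd = 641 / 222 = 2.887 mg/L
k = ln2 / t½ = 0.693147 / 32.3 = 0.02146 h⁻¹
Fraction remaining after one interval: r = e^(−kτ) = e^(−0.02146 × 68.9) = 0.2280
Before dose 2, 1 dose has been given (aged 1τ).
C_trough = C₀ × r = 2.887 × 0.2280 = 0.6582 mg/L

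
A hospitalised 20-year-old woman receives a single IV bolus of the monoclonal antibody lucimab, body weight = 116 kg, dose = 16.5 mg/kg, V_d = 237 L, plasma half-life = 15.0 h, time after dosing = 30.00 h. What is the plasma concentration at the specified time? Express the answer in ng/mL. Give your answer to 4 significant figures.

2019 ng/mL

Total dose = 16.5 × 116 = 1914 mg
C₀ = Dose / Vd = 1914 / 237 = 8.076 mg/L
k = ln2 / t½ = 0.693147 / 15.0 = 0.04621 h⁻¹
t / t½ = 30.00 / 15.0 = 2 half-lives
C = C₀ × (1/2)^2 = 8.076 × 0.2500 = 2.019 mg/L
Convert: 2.019 mg/L × 1000 = 2019 ng/mL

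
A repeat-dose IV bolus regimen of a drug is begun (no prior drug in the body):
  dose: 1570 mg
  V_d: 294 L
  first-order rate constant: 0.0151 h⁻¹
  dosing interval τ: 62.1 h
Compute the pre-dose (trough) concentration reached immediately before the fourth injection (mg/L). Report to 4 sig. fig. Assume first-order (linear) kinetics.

C₀ per dose = Dose / Vd = 1570 / 294 = 5.340 mg/L
Fraction remaining after one interval: r = e^(−kτ) = e^(−0.01510 × 62.1) = 0.3915
Before dose 4, 3 doses have been given (aged 1τ, 2τ, 3τ).
C_trough = C₀ × (r + r² + … + r^3) = C₀ × r(1−r^3)/(1−r)
        = 5.340 × 0.3915 × (1 − 0.06001) / (1 − 0.3915) = 3.230 mg/L

3.230 mg/L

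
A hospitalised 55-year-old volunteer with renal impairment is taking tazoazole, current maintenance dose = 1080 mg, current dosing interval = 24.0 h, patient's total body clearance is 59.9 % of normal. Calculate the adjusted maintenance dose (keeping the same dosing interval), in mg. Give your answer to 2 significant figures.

To keep the same average steady-state level, dosing rate must scale with clearance.
CL ratio = 59.9 / 100 = 0.5990
New dose (same interval) = 1080 × 0.5990 = 646.9 mg

650 mg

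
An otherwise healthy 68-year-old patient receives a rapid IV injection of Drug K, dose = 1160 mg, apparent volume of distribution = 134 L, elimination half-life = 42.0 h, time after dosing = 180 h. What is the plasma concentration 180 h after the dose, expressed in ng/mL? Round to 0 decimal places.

C₀ = Dose / Vd = 1160 / 134 = 8.657 mg/L
k = ln2 / t½ = 0.693147 / 42.0 = 0.01650 h⁻¹
C = C₀ · e^(−k·t) = 8.657 × e^(−0.01650 × 180)
  = 8.657 × 0.05130 = 0.4441 mg/L
Convert: 0.4441 mg/L × 1000 = 444.1 ng/mL

444 ng/mL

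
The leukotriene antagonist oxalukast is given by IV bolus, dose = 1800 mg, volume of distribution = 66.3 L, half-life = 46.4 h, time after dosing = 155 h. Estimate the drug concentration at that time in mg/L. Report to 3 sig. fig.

2.68 mg/L

C₀ = Dose / Vd = 1800 / 66.3 = 27.15 mg/L
k = ln2 / t½ = 0.693147 / 46.4 = 0.01494 h⁻¹
C = C₀ · e^(−k·t) = 27.15 × e^(−0.01494 × 155)
  = 27.15 × 0.09870 = 2.680 mg/L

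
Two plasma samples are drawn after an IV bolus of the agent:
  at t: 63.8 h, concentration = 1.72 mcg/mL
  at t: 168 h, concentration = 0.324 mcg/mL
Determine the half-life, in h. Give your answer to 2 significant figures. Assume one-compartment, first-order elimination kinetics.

k = ln(C₁/C₂) / (t₂ − t₁) = ln(1.72/0.324) / (168 − 63.8)
  = 1.669 / 104.2 = 0.01602 h⁻¹
t½ = ln2 / k = 0.693147 / 0.01602 = 43.27 h

43 h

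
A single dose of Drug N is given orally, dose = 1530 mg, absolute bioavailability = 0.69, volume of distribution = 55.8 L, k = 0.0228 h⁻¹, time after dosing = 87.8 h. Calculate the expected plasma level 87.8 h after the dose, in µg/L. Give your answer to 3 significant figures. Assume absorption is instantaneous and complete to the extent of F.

2560 µg/L

Amount reaching circulation = F × Dose = 0.69 × 1530 = 1056 mg
C₀ = F·Dose / Vd = 1056 / 55.8 = 18.92 mg/L
C = C₀ · e^(−k·t) = 18.92 × e^(−0.02280 × 87.8)
  = 18.92 × 0.1351 = 2.556 mg/L
Convert: 2.556 mg/L × 1000 = 2556 µg/L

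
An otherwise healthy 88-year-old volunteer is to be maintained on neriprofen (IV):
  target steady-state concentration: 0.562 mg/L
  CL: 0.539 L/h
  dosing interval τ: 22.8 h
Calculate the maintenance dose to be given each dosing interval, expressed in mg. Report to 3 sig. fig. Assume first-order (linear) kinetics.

At steady state, Dose/τ = Css × CL.
Dose = Css × CL × τ = 0.562 × 0.5390 × 22.8 = 6.907 mg

6.91 mg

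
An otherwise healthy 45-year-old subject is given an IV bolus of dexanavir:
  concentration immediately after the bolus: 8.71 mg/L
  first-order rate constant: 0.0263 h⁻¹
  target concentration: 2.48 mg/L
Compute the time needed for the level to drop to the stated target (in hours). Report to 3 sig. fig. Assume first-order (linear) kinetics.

47.8 h

t = ln(C₀ / C) / k = ln(8.710 / 2.48) / 0.02630
  = ln(3.512) / 0.02630 = 1.256 / 0.02630 = 47.76 h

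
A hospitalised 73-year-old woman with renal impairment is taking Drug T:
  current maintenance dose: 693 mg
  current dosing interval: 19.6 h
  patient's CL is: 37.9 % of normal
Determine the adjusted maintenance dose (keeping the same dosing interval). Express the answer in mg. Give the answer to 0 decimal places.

263 mg

To keep the same average steady-state level, dosing rate must scale with clearance.
CL ratio = 37.9 / 100 = 0.3790
New dose (same interval) = 693 × 0.3790 = 262.6 mg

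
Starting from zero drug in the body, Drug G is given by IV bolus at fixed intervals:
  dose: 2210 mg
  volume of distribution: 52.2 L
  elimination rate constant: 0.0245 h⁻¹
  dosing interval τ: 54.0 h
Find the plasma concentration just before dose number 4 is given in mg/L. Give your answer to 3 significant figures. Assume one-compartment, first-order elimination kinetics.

15.1 mg/L

C₀ per dose = Dose / Vd = 2210 / 52.2 = 42.34 mg/L
Fraction remaining after one interval: r = e^(−kτ) = e^(−0.02450 × 54.0) = 0.2663
Before dose 4, 3 doses have been given (aged 1τ, 2τ, 3τ).
C_trough = C₀ × (r + r² + … + r^3) = C₀ × r(1−r^3)/(1−r)
        = 42.34 × 0.2663 × (1 − 0.01888) / (1 − 0.2663) = 15.08 mg/L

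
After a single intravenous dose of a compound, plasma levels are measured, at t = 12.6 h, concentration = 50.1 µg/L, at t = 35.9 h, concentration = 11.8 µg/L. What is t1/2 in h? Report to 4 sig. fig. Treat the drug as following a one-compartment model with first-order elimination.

11.17 h

k = ln(C₁/C₂) / (t₂ − t₁) = ln(50.1/11.8) / (35.9 − 12.6)
  = 1.446 / 23.30 = 0.06206 h⁻¹
t½ = ln2 / k = 0.693147 / 0.06206 = 11.17 h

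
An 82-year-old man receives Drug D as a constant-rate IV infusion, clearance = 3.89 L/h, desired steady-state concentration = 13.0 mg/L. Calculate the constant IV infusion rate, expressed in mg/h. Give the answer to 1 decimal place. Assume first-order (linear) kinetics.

50.6 mg/h

At steady state, infusion rate R₀ = Css × CL = 13.0 × 3.890 = 50.57 mg/h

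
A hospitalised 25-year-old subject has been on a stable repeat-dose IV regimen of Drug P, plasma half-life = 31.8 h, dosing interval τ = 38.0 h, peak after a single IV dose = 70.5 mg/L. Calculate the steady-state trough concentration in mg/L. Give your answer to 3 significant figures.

54.7 mg/L

k = ln2 / t½ = 0.693147 / 31.8 = 0.02180 h⁻¹
e^(−kτ) = e^(−0.02180 × 38.0) = 0.4367
Accumulation ratio R = 1 / (1 − e^(−kτ)) = 1 / (1 − 0.4367) = 1.775
Steady-state trough = C₀ × R × e^(−kτ) = 70.5 × 1.775 × 0.4367 = 54.65 mg/L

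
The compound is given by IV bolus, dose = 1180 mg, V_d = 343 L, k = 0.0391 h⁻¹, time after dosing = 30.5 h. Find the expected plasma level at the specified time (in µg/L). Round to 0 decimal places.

C₀ = Dose / Vd = 1180 / 343 = 3.440 mg/L
C = C₀ · e^(−k·t) = 3.440 × e^(−0.03910 × 30.5)
  = 3.440 × 0.3034 = 1.044 mg/L
Convert: 1.044 mg/L × 1000 = 1044 µg/L

1044 µg/L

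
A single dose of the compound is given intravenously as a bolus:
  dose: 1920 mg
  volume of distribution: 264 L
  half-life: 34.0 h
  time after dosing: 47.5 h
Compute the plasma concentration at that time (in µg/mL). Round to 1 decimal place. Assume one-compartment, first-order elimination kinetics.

2.8 µg/mL

C₀ = Dose / Vd = 1920 / 264 = 7.273 mg/L
k = ln2 / t½ = 0.693147 / 34.0 = 0.02039 h⁻¹
C = C₀ · e^(−k·t) = 7.273 × e^(−0.02039 × 47.5)
  = 7.273 × 0.3796 = 2.761 mg/L
(2.761 mg/L = 2.761 µg/mL)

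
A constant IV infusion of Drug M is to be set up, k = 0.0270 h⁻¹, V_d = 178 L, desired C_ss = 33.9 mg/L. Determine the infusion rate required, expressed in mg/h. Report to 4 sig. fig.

162.9 mg/h

CL = k × Vd = 0.02700 × 178 = 4.806 L/h
At steady state, infusion rate R₀ = Css × CL = 33.9 × 4.806 = 162.9 mg/h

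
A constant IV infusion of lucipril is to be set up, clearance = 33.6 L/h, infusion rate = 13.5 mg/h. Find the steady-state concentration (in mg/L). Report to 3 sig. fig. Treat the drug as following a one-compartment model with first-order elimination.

At steady state Css = R₀ / CL = 13.5 / 33.60 = 0.4018 mg/L

0.402 mg/L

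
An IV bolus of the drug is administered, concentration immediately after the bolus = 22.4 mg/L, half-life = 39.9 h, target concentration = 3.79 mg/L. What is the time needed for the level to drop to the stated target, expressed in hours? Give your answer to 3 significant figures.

k = ln2 / t½ = 0.693147 / 39.9 = 0.01737 h⁻¹
t = ln(C₀ / C) / k = ln(22.40 / 3.79) / 0.01737
  = ln(5.910) / 0.01737 = 1.777 / 0.01737 = 102.3 h

102 h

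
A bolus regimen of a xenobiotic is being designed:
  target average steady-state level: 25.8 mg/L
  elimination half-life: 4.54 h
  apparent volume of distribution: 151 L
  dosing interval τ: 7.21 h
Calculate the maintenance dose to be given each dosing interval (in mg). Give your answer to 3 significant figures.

k = ln2 / t½ = 0.693147 / 4.54 = 0.1527 h⁻¹
CL = k × Vd = 0.1527 × 151 = 23.06 L/h
At steady state, Dose/τ = Css × CL.
Dose = Css × CL × τ = 25.8 × 23.06 × 7.21 = 4290 mg

4290 mg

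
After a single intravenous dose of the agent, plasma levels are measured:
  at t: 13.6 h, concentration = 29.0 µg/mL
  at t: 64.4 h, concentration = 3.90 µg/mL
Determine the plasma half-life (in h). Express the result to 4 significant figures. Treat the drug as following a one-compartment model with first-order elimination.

k = ln(C₁/C₂) / (t₂ − t₁) = ln(29.0/3.90) / (64.4 − 13.6)
  = 2.006 / 50.80 = 0.03949 h⁻¹
t½ = ln2 / k = 0.693147 / 0.03949 = 17.55 h

17.55 h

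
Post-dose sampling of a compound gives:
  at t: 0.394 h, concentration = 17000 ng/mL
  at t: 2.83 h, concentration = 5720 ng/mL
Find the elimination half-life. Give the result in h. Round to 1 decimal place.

1.6 h

k = ln(C₁/C₂) / (t₂ − t₁) = ln(17000/5720) / (2.83 − 0.394)
  = 1.089 / 2.436 = 0.4470 h⁻¹
t½ = ln2 / k = 0.693147 / 0.4470 = 1.551 h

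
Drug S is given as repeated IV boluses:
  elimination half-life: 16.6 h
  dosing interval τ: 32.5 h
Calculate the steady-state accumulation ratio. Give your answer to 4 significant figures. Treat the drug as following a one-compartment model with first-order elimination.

1.347

k = ln2 / t½ = 0.693147 / 16.6 = 0.04176 h⁻¹
e^(−kτ) = e^(−0.04176 × 32.5) = 0.2574
Accumulation ratio R = 1 / (1 − e^(−kτ)) = 1 / (1 − 0.2574) = 1.347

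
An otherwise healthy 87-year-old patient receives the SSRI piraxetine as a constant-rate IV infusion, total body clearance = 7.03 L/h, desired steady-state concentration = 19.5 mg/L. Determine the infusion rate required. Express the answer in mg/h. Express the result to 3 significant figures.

137 mg/h

At steady state, infusion rate R₀ = Css × CL = 19.5 × 7.030 = 137.1 mg/h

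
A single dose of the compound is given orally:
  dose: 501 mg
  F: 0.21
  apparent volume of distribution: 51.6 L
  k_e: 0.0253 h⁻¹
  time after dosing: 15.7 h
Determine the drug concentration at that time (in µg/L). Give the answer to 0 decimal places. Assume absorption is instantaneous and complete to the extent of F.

1371 µg/L

Amount reaching circulation = F × Dose = 0.21 × 501.0 = 105.2 mg
C₀ = F·Dose / Vd = 105.2 / 51.6 = 2.039 mg/L
C = C₀ · e^(−k·t) = 2.039 × e^(−0.02530 × 15.7)
  = 2.039 × 0.6722 = 1.371 mg/L
Convert: 1.371 mg/L × 1000 = 1371 µg/L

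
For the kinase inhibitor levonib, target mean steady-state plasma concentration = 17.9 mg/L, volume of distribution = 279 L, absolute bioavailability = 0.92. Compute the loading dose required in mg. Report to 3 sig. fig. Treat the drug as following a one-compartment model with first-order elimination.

LD = Css × Vd / F = 17.9 × 279 / 0.92 = 5428 mg

5430 mg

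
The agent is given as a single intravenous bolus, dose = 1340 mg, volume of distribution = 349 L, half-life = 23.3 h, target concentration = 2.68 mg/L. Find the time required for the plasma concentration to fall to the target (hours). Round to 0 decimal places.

C₀ = Dose / Vd = 1340 / 349 = 3.840 mg/L
k = ln2 / t½ = 0.693147 / 23.3 = 0.02975 h⁻¹
t = ln(C₀ / C) / k = ln(3.840 / 2.68) / 0.02975
  = ln(1.433) / 0.02975 = 0.3598 / 0.02975 = 12.09 h

12 h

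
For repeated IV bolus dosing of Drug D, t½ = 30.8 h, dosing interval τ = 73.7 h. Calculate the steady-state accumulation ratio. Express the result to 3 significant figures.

k = ln2 / t½ = 0.693147 / 30.8 = 0.02250 h⁻¹
e^(−kτ) = e^(−0.02250 × 73.7) = 0.1905
Accumulation ratio R = 1 / (1 − e^(−kτ)) = 1 / (1 − 0.1905) = 1.235

1.24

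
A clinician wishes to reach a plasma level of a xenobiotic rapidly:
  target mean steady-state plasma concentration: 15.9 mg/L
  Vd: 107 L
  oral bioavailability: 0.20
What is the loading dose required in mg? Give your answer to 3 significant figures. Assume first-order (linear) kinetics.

8510 mg

LD = Css × Vd / F = 15.9 × 107 / 0.20 = 8507 mg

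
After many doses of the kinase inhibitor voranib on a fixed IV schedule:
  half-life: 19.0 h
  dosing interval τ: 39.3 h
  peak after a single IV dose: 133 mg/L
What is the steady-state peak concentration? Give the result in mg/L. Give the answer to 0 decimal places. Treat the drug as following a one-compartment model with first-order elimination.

175 mg/L

k = ln2 / t½ = 0.693147 / 19.0 = 0.03648 h⁻¹
e^(−kτ) = e^(−0.03648 × 39.3) = 0.2384
Accumulation ratio R = 1 / (1 − e^(−kτ)) = 1 / (1 − 0.2384) = 1.313
Steady-state peak = C₀ × R = 133 × 1.313 = 174.6 mg/L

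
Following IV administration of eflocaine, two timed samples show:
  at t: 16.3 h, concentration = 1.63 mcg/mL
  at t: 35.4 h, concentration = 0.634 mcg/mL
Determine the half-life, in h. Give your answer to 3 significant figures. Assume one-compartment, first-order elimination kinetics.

k = ln(C₁/C₂) / (t₂ − t₁) = ln(1.63/0.634) / (35.4 − 16.3)
  = 0.9443 / 19.10 = 0.04944 h⁻¹
t½ = ln2 / k = 0.693147 / 0.04944 = 14.02 h

14.0 h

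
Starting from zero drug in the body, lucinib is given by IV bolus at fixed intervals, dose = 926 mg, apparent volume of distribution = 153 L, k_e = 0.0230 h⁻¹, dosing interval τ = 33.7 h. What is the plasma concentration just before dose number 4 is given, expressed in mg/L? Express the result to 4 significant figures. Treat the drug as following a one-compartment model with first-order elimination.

4.664 mg/L

C₀ per dose = Dose / Vd = 926 / 153 = 6.052 mg/L
Fraction remaining after one interval: r = e^(−kτ) = e^(−0.02300 × 33.7) = 0.4607
Before dose 4, 3 doses have been given (aged 1τ, 2τ, 3τ).
C_trough = C₀ × (r + r² + … + r^3) = C₀ × r(1−r^3)/(1−r)
        = 6.052 × 0.4607 × (1 − 0.09778) / (1 − 0.4607) = 4.664 mg/L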